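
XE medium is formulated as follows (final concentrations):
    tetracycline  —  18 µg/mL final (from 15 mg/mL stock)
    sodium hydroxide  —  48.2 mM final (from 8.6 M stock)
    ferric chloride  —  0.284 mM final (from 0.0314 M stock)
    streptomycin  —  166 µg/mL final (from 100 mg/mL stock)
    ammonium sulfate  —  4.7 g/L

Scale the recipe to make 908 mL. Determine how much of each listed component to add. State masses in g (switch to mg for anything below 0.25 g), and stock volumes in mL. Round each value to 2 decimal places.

tetracycline 1.09 mL; sodium hydroxide 5.09 mL; ferric chloride 8.21 mL; streptomycin 1.51 mL; ammonium sulfate 4.27 g

Target volume = 908 mL = 0.908 L.
tetracycline: V = C2·V2/C1 = 18 µg/mL × 908 mL ÷ 15000 µg/mL = 1.09 mL
sodium hydroxide: dilute stock: 48.2 mM × 908 mL ÷ 8600 mM = 5.09 mL
ferric chloride: C1V1 = C2V2 → 0.284 mM × 908 mL ÷ 31.4 mM = 8.21 mL
streptomycin: V = C2·V2/C1 = 166 µg/mL × 908 mL ÷ 100000 µg/mL = 1.51 mL
ammonium sulfate: 4.7 g/L × 0.908 L = 4.27 g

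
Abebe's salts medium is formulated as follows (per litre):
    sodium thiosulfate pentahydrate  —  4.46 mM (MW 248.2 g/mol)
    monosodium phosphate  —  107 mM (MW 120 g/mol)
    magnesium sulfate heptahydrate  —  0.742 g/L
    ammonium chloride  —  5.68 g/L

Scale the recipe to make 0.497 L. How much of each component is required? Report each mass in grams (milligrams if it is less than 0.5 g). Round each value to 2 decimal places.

sodium thiosulfate pentahydrate 0.55 g; monosodium phosphate 6.38 g; magnesium sulfate heptahydrate 368.77 mg; ammonium chloride 2.82 g

Working volume: 0.497 L.
sodium thiosulfate pentahydrate: 4.46 mmol/L × 248.2 g/mol × 0.497 L ÷ 1000 = 0.55 g
monosodium phosphate: 107 mmol/L × 120 g/mol × 0.497 L ÷ 1000 = 6.38 g
magnesium sulfate heptahydrate: 0.742 g/L × 0.497 L = 0.368774 g = 368.77 mg
ammonium chloride: 5.68 g/L × 0.497 L = 2.82 g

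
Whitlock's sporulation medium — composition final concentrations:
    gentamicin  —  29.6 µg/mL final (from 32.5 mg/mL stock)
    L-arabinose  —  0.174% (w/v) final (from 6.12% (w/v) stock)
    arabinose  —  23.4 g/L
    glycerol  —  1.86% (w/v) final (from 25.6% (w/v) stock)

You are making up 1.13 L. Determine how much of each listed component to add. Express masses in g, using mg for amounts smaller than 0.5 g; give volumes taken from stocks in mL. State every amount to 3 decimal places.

gentamicin 1.029 mL; L-arabinose 32.127 mL; arabinose 26.442 g; glycerol 82.102 mL

Working volume: 1.13 L.
gentamicin: V = C2·V2/C1 = 29.6 µg/mL × 1130 mL ÷ 32500 µg/mL = 1.029 mL
L-arabinose: dilute stock: 0.174% ÷ 6.12% × 1130 mL = 32.127 mL
arabinose: 23.4 g/L × 1.13 L = 26.442 g
glycerol: dilute stock: 1.86% ÷ 25.6% × 1130 mL = 82.102 mL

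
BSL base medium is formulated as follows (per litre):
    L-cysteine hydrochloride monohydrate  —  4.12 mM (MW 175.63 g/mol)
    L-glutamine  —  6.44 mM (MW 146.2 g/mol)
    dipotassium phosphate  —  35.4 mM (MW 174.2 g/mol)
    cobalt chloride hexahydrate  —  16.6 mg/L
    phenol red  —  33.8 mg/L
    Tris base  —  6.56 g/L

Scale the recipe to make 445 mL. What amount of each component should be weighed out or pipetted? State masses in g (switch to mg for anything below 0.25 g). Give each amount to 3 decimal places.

L-cysteine hydrochloride monohydrate 0.322 g; L-glutamine 0.419 g; dipotassium phosphate 2.744 g; cobalt chloride hexahydrate 7.387 mg; phenol red 15.041 mg; Tris base 2.919 g

Scale factor relative to 1 L: 0.445.
L-cysteine hydrochloride monohydrate: 4.12 mmol/L × 175.63 g/mol × 0.445 L ÷ 1000 = 0.322 g
L-glutamine: 6.44 mmol/L × 146.2 g/mol × 0.445 L ÷ 1000 = 0.419 g
dipotassium phosphate: 35.4 mmol/L × 174.2 g/mol × 0.445 L ÷ 1000 = 2.744 g
cobalt chloride hexahydrate: 16.6 mg/L × 0.445 L = 7.387 mg
phenol red: 33.8 mg/L × 0.445 L = 15.041 mg
Tris base: 6.56 g/L × 0.445 L = 2.919 g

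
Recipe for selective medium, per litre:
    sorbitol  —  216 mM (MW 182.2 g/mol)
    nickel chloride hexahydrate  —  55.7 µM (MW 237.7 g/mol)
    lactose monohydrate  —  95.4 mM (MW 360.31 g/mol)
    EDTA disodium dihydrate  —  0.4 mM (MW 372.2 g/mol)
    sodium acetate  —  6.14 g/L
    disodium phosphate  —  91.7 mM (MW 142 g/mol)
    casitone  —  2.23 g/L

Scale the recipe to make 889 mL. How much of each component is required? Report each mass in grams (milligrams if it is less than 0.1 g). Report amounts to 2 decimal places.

sorbitol 34.99 g; nickel chloride hexahydrate 11.77 mg; lactose monohydrate 30.56 g; EDTA disodium dihydrate 0.13 g; sodium acetate 5.46 g; disodium phosphate 11.58 g; casitone 1.98 g

Working volume: 889 mL = 0.889 L.
sorbitol: 216 mmol/L × 182.2 g/mol × 0.889 L ÷ 1000 = 34.99 g
nickel chloride hexahydrate: 55.7 µmol/L × 237.7 g/mol × 0.889 L ÷ 1000 = 11.77 mg
lactose monohydrate: 95.4 mmol/L × 360.31 g/mol × 0.889 L ÷ 1000 = 30.56 g
EDTA disodium dihydrate: 0.4 mmol/L × 372.2 g/mol × 0.889 L ÷ 1000 = 0.13 g
sodium acetate: 6.14 g/L × 0.889 L = 5.46 g
disodium phosphate: 91.7 mmol/L × 142 g/mol × 0.889 L ÷ 1000 = 11.58 g
casitone: 2.23 g/L × 0.889 L = 1.98 g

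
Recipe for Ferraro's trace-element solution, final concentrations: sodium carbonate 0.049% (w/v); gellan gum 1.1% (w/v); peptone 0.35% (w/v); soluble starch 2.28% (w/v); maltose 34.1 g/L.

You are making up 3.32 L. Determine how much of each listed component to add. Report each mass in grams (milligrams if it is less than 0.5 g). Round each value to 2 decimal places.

Working volume: 3.32 L.
sodium carbonate: 0.049 g per 100 mL × 3320 mL ÷ 100 = 1.63 g
gellan gum: 1.1 g per 100 mL × 3320 mL ÷ 100 = 36.52 g
peptone: 0.35 g per 100 mL × 3320 mL ÷ 100 = 11.62 g
soluble starch: 2.28% w/v = 22.8 g/L → 22.8 × 3.32 L = 75.70 g
maltose: 34.1 g/L × 3.32 L = 113.21 g

sodium carbonate 1.63 g; gellan gum 36.52 g; peptone 11.62 g; soluble starch 75.70 g; maltose 113.21 g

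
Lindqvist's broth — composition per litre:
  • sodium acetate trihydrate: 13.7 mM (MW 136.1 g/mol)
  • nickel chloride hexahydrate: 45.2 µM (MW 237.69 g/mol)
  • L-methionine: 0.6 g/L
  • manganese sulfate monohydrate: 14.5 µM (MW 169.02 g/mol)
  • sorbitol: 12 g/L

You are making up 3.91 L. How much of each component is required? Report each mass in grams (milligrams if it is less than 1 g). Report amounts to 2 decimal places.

sodium acetate trihydrate 7.29 g; nickel chloride hexahydrate 42.01 mg; L-methionine 2.35 g; manganese sulfate monohydrate 9.58 mg; sorbitol 46.92 g

Working volume: 3.91 L.
sodium acetate trihydrate: 13.7 mmol/L × 136.1 g/mol × 3.91 L ÷ 1000 = 7.29 g
nickel chloride hexahydrate: 45.2 µmol/L × 237.69 g/mol × 3.91 L ÷ 1000 = 42.01 mg
L-methionine: 0.6 g/L × 3.91 L = 2.35 g
manganese sulfate monohydrate: 14.5 µmol/L × 169.02 g/mol × 3.91 L ÷ 1000 = 9.58 mg
sorbitol: 12 g/L × 3.91 L = 46.92 g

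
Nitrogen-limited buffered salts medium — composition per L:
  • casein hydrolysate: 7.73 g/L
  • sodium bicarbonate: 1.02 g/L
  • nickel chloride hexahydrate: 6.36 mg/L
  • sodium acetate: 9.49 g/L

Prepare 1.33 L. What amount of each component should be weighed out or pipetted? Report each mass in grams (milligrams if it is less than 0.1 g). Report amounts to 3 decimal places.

Working volume: 1.33 L.
casein hydrolysate: 7.73 g/L × 1.33 L = 10.281 g
sodium bicarbonate: 1.02 g/L × 1.33 L = 1.357 g
nickel chloride hexahydrate: 6.36 mg/L × 1.33 L = 8.459 mg
sodium acetate: 9.49 g/L × 1.33 L = 12.622 g

casein hydrolysate 10.281 g; sodium bicarbonate 1.357 g; nickel chloride hexahydrate 8.459 mg; sodium acetate 12.622 g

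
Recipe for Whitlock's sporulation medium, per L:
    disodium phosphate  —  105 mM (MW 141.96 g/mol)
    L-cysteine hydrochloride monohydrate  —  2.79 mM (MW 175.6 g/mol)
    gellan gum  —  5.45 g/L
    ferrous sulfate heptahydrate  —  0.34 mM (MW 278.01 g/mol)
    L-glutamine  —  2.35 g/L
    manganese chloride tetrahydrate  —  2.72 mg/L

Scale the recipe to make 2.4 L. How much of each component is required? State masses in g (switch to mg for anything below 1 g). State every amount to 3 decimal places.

Working volume: 2.4 L.
disodium phosphate: 105 mmol/L × 141.96 g/mol × 2.4 L ÷ 1000 = 35.774 g
L-cysteine hydrochloride monohydrate: 2.79 mmol/L × 175.6 g/mol × 2.4 L ÷ 1000 = 1.176 g
gellan gum: 5.45 g/L × 2.4 L = 13.080 g
ferrous sulfate heptahydrate: 0.34 mmol/L × 278.01 mg/mmol × 2.4 L = 226.856 mg
L-glutamine: 2.35 g/L × 2.4 L = 5.640 g
manganese chloride tetrahydrate: 2.72 mg/L × 2.4 L = 6.528 mg

disodium phosphate 35.774 g; L-cysteine hydrochloride monohydrate 1.176 g; gellan gum 13.080 g; ferrous sulfate heptahydrate 226.856 mg; L-glutamine 5.640 g; manganese chloride tetrahydrate 6.528 mg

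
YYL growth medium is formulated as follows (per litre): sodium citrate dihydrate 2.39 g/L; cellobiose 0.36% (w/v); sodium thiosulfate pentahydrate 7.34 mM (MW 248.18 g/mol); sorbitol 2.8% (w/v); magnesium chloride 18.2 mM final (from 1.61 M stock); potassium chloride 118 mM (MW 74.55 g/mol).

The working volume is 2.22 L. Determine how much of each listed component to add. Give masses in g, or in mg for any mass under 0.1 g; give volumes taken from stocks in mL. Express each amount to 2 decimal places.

sodium citrate dihydrate 5.31 g; cellobiose 7.99 g; sodium thiosulfate pentahydrate 4.04 g; sorbitol 62.16 g; magnesium chloride 25.10 mL; potassium chloride 19.53 g

Working volume: 2.22 L.
sodium citrate dihydrate: 2.39 g/L × 2.22 L = 5.31 g
cellobiose: 0.36 g per 100 mL × 2220 mL ÷ 100 = 7.99 g
sodium thiosulfate pentahydrate: 7.34 mmol/L × 248.18 g/mol × 2.22 L ÷ 1000 = 4.04 g
sorbitol: 2.8% w/v = 28 g/L → 28 × 2.22 L = 62.16 g
magnesium chloride: V = C2·V2/C1 = 18.2 mM × 2220 mL ÷ 1610 mM = 25.10 mL
potassium chloride: 118 mmol/L × 74.55 g/mol × 2.22 L ÷ 1000 = 19.53 g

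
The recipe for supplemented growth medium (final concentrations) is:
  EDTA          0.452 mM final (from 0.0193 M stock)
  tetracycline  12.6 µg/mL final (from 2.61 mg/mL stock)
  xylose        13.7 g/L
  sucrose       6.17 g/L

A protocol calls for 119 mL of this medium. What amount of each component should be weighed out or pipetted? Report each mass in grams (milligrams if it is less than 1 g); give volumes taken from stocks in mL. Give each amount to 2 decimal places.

EDTA 2.79 mL; tetracycline 0.57 mL; xylose 1.63 g; sucrose 734.23 mg

Scale factor relative to 1 L: 0.119.
EDTA: V = C2·V2/C1 = 0.452 mM × 119 mL ÷ 19.3 mM = 2.79 mL
tetracycline: V = C2·V2/C1 = 12.6 µg/mL × 119 mL ÷ 2610 µg/mL = 0.57 mL
xylose: 13.7 g/L × 0.119 L = 1.63 g
sucrose: 6.17 g/L × 0.119 L = 0.73423 g = 734.23 mg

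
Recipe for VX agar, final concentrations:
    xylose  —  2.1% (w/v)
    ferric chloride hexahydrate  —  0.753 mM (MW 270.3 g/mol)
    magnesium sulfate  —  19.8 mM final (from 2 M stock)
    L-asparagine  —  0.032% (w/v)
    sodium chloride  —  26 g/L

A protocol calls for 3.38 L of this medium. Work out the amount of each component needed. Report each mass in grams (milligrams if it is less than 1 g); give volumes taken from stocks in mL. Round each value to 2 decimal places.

xylose 70.98 g; ferric chloride hexahydrate 687.95 mg; magnesium sulfate 33.46 mL; L-asparagine 1.08 g; sodium chloride 87.88 g

Working volume: 3.38 L.
xylose: 2.1 g per 100 mL × 3380 mL ÷ 100 = 70.98 g
ferric chloride hexahydrate: 0.753 mmol/L × 270.3 mg/mmol × 3.38 L = 687.95 mg
magnesium sulfate: V = C2·V2/C1 = 19.8 mM × 3380 mL ÷ 2000 mM = 33.46 mL
L-asparagine: 0.032% w/v = 0.32 g/L → 0.32 × 3.38 L = 1.08 g
sodium chloride: 26 g/L × 3.38 L = 87.88 g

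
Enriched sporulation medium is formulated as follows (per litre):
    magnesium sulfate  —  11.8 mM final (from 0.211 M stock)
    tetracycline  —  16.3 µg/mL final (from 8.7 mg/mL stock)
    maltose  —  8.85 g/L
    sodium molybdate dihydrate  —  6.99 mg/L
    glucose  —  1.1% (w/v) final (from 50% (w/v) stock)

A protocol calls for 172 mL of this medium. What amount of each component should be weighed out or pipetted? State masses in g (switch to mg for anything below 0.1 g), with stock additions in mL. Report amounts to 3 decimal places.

Working volume: 172 mL = 0.172 L.
magnesium sulfate: dilute stock: 11.8 mM × 172 mL ÷ 211 mM = 9.619 mL
tetracycline: C1V1 = C2V2 → 16.3 µg/mL × 172 mL ÷ 8700 µg/mL = 0.322 mL
maltose: 8.85 g/L × 0.172 L = 1.522 g
sodium molybdate dihydrate: 6.99 mg/L × 0.172 L = 1.202 mg
glucose: V = C2·V2/C1 = 1.1% ÷ 50% × 172 mL = 3.784 mL

magnesium sulfate 9.619 mL; tetracycline 0.322 mL; maltose 1.522 g; sodium molybdate dihydrate 1.202 mg; glucose 3.784 mL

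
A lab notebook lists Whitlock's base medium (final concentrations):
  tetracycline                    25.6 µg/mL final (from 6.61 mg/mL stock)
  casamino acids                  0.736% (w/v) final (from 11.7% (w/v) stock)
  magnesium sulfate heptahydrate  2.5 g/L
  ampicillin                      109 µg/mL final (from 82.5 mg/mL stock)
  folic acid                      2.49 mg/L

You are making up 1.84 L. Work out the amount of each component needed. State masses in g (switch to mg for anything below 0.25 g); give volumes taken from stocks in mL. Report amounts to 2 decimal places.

tetracycline 7.13 mL; casamino acids 115.75 mL; magnesium sulfate heptahydrate 4.60 g; ampicillin 2.43 mL; folic acid 4.58 mg

Working volume: 1.84 L.
tetracycline: V = C2·V2/C1 = 25.6 µg/mL × 1840 mL ÷ 6610 µg/mL = 7.13 mL
casamino acids: dilute stock: 0.736% ÷ 11.7% × 1840 mL = 115.75 mL
magnesium sulfate heptahydrate: 2.5 g/L × 1.84 L = 4.60 g
ampicillin: V = C2·V2/C1 = 109 µg/mL × 1840 mL ÷ 82500 µg/mL = 2.43 mL
folic acid: 2.49 mg/L × 1.84 L = 4.58 mg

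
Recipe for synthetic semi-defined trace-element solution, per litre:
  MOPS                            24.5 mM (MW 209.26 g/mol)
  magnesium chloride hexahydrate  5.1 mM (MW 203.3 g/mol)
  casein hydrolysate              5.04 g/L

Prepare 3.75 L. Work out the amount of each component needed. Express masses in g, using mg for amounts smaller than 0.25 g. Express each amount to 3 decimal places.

Working volume: 3.75 L.
MOPS: 24.5 mmol/L × 209.26 g/mol × 3.75 L ÷ 1000 = 19.226 g
magnesium chloride hexahydrate: 5.1 mmol/L × 203.3 g/mol × 3.75 L ÷ 1000 = 3.888 g
casein hydrolysate: 5.04 g/L × 3.75 L = 18.900 g

MOPS 19.226 g; magnesium chloride hexahydrate 3.888 g; casein hydrolysate 18.900 g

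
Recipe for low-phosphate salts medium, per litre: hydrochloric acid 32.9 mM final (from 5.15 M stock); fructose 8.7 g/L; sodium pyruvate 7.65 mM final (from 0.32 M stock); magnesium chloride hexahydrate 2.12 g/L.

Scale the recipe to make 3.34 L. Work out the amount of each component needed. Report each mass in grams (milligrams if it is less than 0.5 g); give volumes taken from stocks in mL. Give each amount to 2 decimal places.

hydrochloric acid 21.34 mL; fructose 29.06 g; sodium pyruvate 79.85 mL; magnesium chloride hexahydrate 7.08 g

Working volume: 3.34 L.
hydrochloric acid: V = C2·V2/C1 = 32.9 mM × 3340 mL ÷ 5150 mM = 21.34 mL
fructose: 8.7 g/L × 3.34 L = 29.06 g
sodium pyruvate: dilute stock: 7.65 mM × 3340 mL ÷ 320 mM = 79.85 mL
magnesium chloride hexahydrate: 2.12 g/L × 3.34 L = 7.08 g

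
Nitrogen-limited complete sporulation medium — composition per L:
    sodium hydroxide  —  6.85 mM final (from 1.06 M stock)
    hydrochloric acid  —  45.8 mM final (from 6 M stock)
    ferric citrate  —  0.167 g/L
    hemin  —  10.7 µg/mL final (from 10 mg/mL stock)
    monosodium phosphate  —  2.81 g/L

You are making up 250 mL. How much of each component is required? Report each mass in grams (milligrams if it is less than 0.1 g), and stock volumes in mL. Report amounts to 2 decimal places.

Scale factor relative to 1 L: 0.25.
sodium hydroxide: C1V1 = C2V2 → 6.85 mM × 250 mL ÷ 1060 mM = 1.62 mL
hydrochloric acid: C1V1 = C2V2 → 45.8 mM × 250 mL ÷ 6000 mM = 1.91 mL
ferric citrate: 0.167 g/L × 0.25 L = 0.04175 g = 41.75 mg
hemin: dilute stock: 10.7 µg/mL × 250 mL ÷ 10000 µg/mL = 0.27 mL
monosodium phosphate: 2.81 g/L × 0.25 L = 0.70 g

sodium hydroxide 1.62 mL; hydrochloric acid 1.91 mL; ferric citrate 41.75 mg; hemin 0.27 mL; monosodium phosphate 0.70 g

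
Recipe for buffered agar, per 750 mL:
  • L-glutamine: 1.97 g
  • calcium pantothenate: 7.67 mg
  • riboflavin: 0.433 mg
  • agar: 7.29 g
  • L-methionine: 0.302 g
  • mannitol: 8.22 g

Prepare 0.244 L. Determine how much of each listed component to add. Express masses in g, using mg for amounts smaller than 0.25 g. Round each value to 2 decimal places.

Scale factor = 244 mL / 750 mL = 0.325333.
L-glutamine: 1.97 g × (244 mL / 750 mL) = 0.64 g
calcium pantothenate: 7.67 mg × (244 mL / 750 mL) = 2.50 mg
riboflavin: 0.433 mg × (244 mL / 750 mL) = 0.14 mg
agar: 7.29 g × (244 mL / 750 mL) = 2.37 g
L-methionine: 0.302 g × (244 mL / 750 mL) = 0.0982507 g = 98.25 mg
mannitol: 8.22 g × (244 mL / 750 mL) = 2.67 g

L-glutamine 0.64 g; calcium pantothenate 2.50 mg; riboflavin 0.14 mg; agar 2.37 g; L-methionine 98.25 mg; mannitol 2.67 g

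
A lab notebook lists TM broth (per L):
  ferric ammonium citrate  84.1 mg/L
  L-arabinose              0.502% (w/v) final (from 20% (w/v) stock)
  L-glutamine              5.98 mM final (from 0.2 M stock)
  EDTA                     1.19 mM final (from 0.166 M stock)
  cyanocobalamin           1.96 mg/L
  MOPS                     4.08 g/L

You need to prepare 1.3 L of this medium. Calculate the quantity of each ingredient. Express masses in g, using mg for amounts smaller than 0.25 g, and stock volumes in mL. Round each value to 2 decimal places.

Working volume: 1.3 L.
ferric ammonium citrate: 84.1 mg/L × 1.3 L = 109.33 mg
L-arabinose: C1V1 = C2V2 → 0.502% ÷ 20% × 1300 mL = 32.63 mL
L-glutamine: V = C2·V2/C1 = 5.98 mM × 1300 mL ÷ 200 mM = 38.87 mL
EDTA: C1V1 = C2V2 → 1.19 mM × 1300 mL ÷ 166 mM = 9.32 mL
cyanocobalamin: 1.96 mg/L × 1.3 L = 2.55 mg
MOPS: 4.08 g/L × 1.3 L = 5.30 g

ferric ammonium citrate 109.33 mg; L-arabinose 32.63 mL; L-glutamine 38.87 mL; EDTA 9.32 mL; cyanocobalamin 2.55 mg; MOPS 5.30 g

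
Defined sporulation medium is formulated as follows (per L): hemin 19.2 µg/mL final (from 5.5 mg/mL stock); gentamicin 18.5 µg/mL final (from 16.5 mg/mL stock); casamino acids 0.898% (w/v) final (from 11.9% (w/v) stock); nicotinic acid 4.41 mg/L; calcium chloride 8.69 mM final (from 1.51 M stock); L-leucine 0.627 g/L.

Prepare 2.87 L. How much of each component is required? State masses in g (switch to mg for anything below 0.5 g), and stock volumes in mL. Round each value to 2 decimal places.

hemin 10.02 mL; gentamicin 3.22 mL; casamino acids 216.58 mL; nicotinic acid 12.66 mg; calcium chloride 16.52 mL; L-leucine 1.80 g

Working volume: 2.87 L.
hemin: V = C2·V2/C1 = 19.2 µg/mL × 2870 mL ÷ 5500 µg/mL = 10.02 mL
gentamicin: dilute stock: 18.5 µg/mL × 2870 mL ÷ 16500 µg/mL = 3.22 mL
casamino acids: dilute stock: 0.898% ÷ 11.9% × 2870 mL = 216.58 mL
nicotinic acid: 4.41 mg/L × 2.87 L = 12.66 mg
calcium chloride: C1V1 = C2V2 → 8.69 mM × 2870 mL ÷ 1510 mM = 16.52 mL
L-leucine: 0.627 g/L × 2.87 L = 1.80 g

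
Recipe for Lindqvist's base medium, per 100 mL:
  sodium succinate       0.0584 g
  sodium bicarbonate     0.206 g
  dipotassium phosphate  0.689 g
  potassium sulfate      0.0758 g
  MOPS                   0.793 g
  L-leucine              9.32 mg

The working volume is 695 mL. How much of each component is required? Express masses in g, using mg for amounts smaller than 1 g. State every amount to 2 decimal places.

Scale factor = 695 mL / 100 mL = 6.95.
sodium succinate: 0.0584 g × (695 mL / 100 mL) = 0.40588 g = 405.88 mg
sodium bicarbonate: 0.206 g × (695 mL / 100 mL) = 1.43 g
dipotassium phosphate: 0.689 g × (695 mL / 100 mL) = 4.79 g
potassium sulfate: 0.0758 g × (695 mL / 100 mL) = 0.52681 g = 526.81 mg
MOPS: 0.793 g × (695 mL / 100 mL) = 5.51 g
L-leucine: 9.32 mg × (695 mL / 100 mL) = 64.77 mg

sodium succinate 405.88 mg; sodium bicarbonate 1.43 g; dipotassium phosphate 4.79 g; potassium sulfate 526.81 mg; MOPS 5.51 g; L-leucine 64.77 mg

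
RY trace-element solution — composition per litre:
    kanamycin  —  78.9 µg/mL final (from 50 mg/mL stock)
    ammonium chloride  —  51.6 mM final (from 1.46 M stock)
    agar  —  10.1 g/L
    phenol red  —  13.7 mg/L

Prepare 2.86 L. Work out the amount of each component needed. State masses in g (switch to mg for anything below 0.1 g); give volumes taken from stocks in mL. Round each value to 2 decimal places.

Working volume: 2.86 L.
kanamycin: dilute stock: 78.9 µg/mL × 2860 mL ÷ 50000 µg/mL = 4.51 mL
ammonium chloride: dilute stock: 51.6 mM × 2860 mL ÷ 1460 mM = 101.08 mL
agar: 10.1 g/L × 2.86 L = 28.89 g
phenol red: 13.7 mg/L × 2.86 L = 39.18 mg

kanamycin 4.51 mL; ammonium chloride 101.08 mL; agar 28.89 g; phenol red 39.18 mg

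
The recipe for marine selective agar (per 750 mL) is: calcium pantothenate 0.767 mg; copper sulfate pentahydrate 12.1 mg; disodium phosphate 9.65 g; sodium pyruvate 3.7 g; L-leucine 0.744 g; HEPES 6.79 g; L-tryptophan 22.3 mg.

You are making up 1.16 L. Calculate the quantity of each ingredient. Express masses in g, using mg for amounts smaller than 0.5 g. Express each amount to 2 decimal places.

Ratio of target to recipe volume: 1160 / 750 = 1.54667.
calcium pantothenate: 0.767 mg × (1160 mL / 750 mL) = 1.19 mg
copper sulfate pentahydrate: 12.1 mg × (1160 mL / 750 mL) = 18.71 mg
disodium phosphate: 9.65 g × (1160 mL / 750 mL) = 14.93 g
sodium pyruvate: 3.7 g × (1160 mL / 750 mL) = 5.72 g
L-leucine: 0.744 g × (1160 mL / 750 mL) = 1.15 g
HEPES: 6.79 g × (1160 mL / 750 mL) = 10.50 g
L-tryptophan: 22.3 mg × (1160 mL / 750 mL) = 34.49 mg

calcium pantothenate 1.19 mg; copper sulfate pentahydrate 18.71 mg; disodium phosphate 14.93 g; sodium pyruvate 5.72 g; L-leucine 1.15 g; HEPES 10.50 g; L-tryptophan 34.49 mg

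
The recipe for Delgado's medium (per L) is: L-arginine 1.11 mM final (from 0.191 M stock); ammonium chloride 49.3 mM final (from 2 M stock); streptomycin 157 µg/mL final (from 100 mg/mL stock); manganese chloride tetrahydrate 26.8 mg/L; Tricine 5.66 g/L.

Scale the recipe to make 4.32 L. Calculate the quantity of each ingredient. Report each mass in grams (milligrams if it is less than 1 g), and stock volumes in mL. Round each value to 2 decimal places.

L-arginine 25.11 mL; ammonium chloride 106.49 mL; streptomycin 6.78 mL; manganese chloride tetrahydrate 115.78 mg; Tricine 24.45 g

Scale factor relative to 1 L: 4.32.
L-arginine: V = C2·V2/C1 = 1.11 mM × 4320 mL ÷ 191 mM = 25.11 mL
ammonium chloride: V = C2·V2/C1 = 49.3 mM × 4320 mL ÷ 2000 mM = 106.49 mL
streptomycin: C1V1 = C2V2 → 157 µg/mL × 4320 mL ÷ 100000 µg/mL = 6.78 mL
manganese chloride tetrahydrate: 26.8 mg/L × 4.32 L = 115.78 mg
Tricine: 5.66 g/L × 4.32 L = 24.45 g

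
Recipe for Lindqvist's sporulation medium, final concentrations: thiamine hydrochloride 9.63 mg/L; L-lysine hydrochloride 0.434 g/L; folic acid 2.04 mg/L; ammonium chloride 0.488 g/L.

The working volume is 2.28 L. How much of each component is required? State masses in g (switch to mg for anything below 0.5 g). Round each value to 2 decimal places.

Working volume: 2.28 L.
thiamine hydrochloride: 9.63 mg/L × 2.28 L = 21.96 mg
L-lysine hydrochloride: 0.434 g/L × 2.28 L = 0.99 g
folic acid: 2.04 mg/L × 2.28 L = 4.65 mg
ammonium chloride: 0.488 g/L × 2.28 L = 1.11 g

thiamine hydrochloride 21.96 mg; L-lysine hydrochloride 0.99 g; folic acid 4.65 mg; ammonium chloride 1.11 g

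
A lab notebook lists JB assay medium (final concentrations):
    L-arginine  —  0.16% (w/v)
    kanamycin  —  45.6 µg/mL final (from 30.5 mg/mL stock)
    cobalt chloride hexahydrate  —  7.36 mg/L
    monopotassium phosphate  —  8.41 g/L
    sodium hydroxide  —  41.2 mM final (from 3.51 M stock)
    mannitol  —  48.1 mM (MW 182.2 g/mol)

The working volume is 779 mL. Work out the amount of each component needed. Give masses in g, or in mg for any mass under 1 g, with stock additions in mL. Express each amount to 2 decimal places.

Working volume: 779 mL = 0.779 L.
L-arginine: 0.16 g per 100 mL × 779 mL ÷ 100 = 1.25 g
kanamycin: dilute stock: 45.6 µg/mL × 779 mL ÷ 30500 µg/mL = 1.16 mL
cobalt chloride hexahydrate: 7.36 mg/L × 0.779 L = 5.73 mg
monopotassium phosphate: 8.41 g/L × 0.779 L = 6.55 g
sodium hydroxide: V = C2·V2/C1 = 41.2 mM × 779 mL ÷ 3510 mM = 9.14 mL
mannitol: 48.1 mmol/L × 182.2 g/mol × 0.779 L ÷ 1000 = 6.83 g

L-arginine 1.25 g; kanamycin 1.16 mL; cobalt chloride hexahydrate 5.73 mg; monopotassium phosphate 6.55 g; sodium hydroxide 9.14 mL; mannitol 6.83 g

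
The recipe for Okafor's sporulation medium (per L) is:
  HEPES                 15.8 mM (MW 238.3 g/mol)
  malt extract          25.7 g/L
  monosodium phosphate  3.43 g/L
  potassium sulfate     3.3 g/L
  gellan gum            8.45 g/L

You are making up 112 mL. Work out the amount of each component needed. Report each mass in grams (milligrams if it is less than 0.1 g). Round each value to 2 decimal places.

HEPES 0.42 g; malt extract 2.88 g; monosodium phosphate 0.38 g; potassium sulfate 0.37 g; gellan gum 0.95 g

Scale factor relative to 1 L: 0.112.
HEPES: 15.8 mmol/L × 238.3 g/mol × 0.112 L ÷ 1000 = 0.42 g
malt extract: 25.7 g/L × 0.112 L = 2.88 g
monosodium phosphate: 3.43 g/L × 0.112 L = 0.38 g
potassium sulfate: 3.3 g/L × 0.112 L = 0.37 g
gellan gum: 8.45 g/L × 0.112 L = 0.95 g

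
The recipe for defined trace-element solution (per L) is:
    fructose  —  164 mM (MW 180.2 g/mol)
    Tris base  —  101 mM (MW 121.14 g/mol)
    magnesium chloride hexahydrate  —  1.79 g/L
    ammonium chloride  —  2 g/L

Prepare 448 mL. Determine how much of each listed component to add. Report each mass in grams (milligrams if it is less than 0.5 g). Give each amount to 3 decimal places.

fructose 13.240 g; Tris base 5.481 g; magnesium chloride hexahydrate 0.802 g; ammonium chloride 0.896 g

Working volume: 448 mL = 0.448 L.
fructose: 164 mmol/L × 180.2 g/mol × 0.448 L ÷ 1000 = 13.240 g
Tris base: 101 mmol/L × 121.14 g/mol × 0.448 L ÷ 1000 = 5.481 g
magnesium chloride hexahydrate: 1.79 g/L × 0.448 L = 0.802 g
ammonium chloride: 2 g/L × 0.448 L = 0.896 g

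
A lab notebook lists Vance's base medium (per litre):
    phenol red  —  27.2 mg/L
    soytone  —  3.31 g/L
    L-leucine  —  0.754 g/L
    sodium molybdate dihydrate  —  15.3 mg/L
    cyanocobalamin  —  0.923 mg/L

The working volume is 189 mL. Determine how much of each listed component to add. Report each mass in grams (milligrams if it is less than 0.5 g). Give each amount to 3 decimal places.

phenol red 5.141 mg; soytone 0.626 g; L-leucine 142.506 mg; sodium molybdate dihydrate 2.892 mg; cyanocobalamin 0.174 mg

Target volume = 189 mL = 0.189 L.
phenol red: 27.2 mg/L × 0.189 L = 5.141 mg
soytone: 3.31 g/L × 0.189 L = 0.626 g
L-leucine: 0.754 g/L × 0.189 L = 0.142506 g = 142.506 mg
sodium molybdate dihydrate: 15.3 mg/L × 0.189 L = 2.892 mg
cyanocobalamin: 0.923 mg/L × 0.189 L = 0.174 mg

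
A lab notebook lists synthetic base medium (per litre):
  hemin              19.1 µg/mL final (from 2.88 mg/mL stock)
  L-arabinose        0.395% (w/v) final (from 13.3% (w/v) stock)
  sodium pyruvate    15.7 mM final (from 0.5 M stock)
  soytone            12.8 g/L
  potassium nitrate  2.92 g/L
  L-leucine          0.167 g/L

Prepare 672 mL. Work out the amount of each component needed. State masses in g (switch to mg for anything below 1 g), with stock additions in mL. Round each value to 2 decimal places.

Working volume: 672 mL = 0.672 L.
hemin: V = C2·V2/C1 = 19.1 µg/mL × 672 mL ÷ 2880 µg/mL = 4.46 mL
L-arabinose: dilute stock: 0.395% ÷ 13.3% × 672 mL = 19.96 mL
sodium pyruvate: V = C2·V2/C1 = 15.7 mM × 672 mL ÷ 500 mM = 21.10 mL
soytone: 12.8 g/L × 0.672 L = 8.60 g
potassium nitrate: 2.92 g/L × 0.672 L = 1.96 g
L-leucine: 0.167 g/L × 0.672 L = 0.112224 g = 112.22 mg

hemin 4.46 mL; L-arabinose 19.96 mL; sodium pyruvate 21.10 mL; soytone 8.60 g; potassium nitrate 1.96 g; L-leucine 112.22 mg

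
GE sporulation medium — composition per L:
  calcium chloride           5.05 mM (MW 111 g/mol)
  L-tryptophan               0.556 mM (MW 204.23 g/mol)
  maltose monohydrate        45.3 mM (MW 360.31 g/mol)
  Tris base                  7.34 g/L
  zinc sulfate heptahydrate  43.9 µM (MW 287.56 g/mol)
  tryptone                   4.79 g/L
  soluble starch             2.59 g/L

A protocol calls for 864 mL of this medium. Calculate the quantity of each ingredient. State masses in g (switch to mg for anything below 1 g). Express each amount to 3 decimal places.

Target volume = 864 mL = 0.864 L.
calcium chloride: 5.05 mmol/L × 111 mg/mmol × 0.864 L = 484.315 mg
L-tryptophan: 0.556 mmol/L × 204.23 mg/mmol × 0.864 L = 98.109 mg
maltose monohydrate: 45.3 mmol/L × 360.31 g/mol × 0.864 L ÷ 1000 = 14.102 g
Tris base: 7.34 g/L × 0.864 L = 6.342 g
zinc sulfate heptahydrate: 43.9 µmol/L × 287.56 g/mol × 0.864 L ÷ 1000 = 10.907 mg
tryptone: 4.79 g/L × 0.864 L = 4.139 g
soluble starch: 2.59 g/L × 0.864 L = 2.238 g

calcium chloride 484.315 mg; L-tryptophan 98.109 mg; maltose monohydrate 14.102 g; Tris base 6.342 g; zinc sulfate heptahydrate 10.907 mg; tryptone 4.139 g; soluble starch 2.238 g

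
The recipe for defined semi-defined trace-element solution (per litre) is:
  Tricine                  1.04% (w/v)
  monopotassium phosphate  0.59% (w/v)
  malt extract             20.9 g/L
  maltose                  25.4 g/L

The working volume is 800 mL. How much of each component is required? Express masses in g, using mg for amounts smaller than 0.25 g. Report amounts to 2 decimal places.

Working volume: 800 mL = 0.8 L.
Tricine: 1.04% w/v = 10.4 g/L → 10.4 × 0.8 L = 8.32 g
monopotassium phosphate: 0.59 g per 100 mL × 800 mL ÷ 100 = 4.72 g
malt extract: 20.9 g/L × 0.8 L = 16.72 g
maltose: 25.4 g/L × 0.8 L = 20.32 g

Tricine 8.32 g; monopotassium phosphate 4.72 g; malt extract 16.72 g; maltose 20.32 g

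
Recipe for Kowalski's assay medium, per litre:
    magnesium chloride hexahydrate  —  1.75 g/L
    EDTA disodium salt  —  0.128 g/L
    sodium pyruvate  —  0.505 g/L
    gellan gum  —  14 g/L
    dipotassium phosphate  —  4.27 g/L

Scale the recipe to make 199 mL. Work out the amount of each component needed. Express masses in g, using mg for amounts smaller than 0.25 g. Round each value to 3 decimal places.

Working volume: 199 mL = 0.199 L.
magnesium chloride hexahydrate: 1.75 g/L × 0.199 L = 0.348 g
EDTA disodium salt: 0.128 g/L × 0.199 L = 0.025472 g = 25.472 mg
sodium pyruvate: 0.505 g/L × 0.199 L = 0.100495 g = 100.495 mg
gellan gum: 14 g/L × 0.199 L = 2.786 g
dipotassium phosphate: 4.27 g/L × 0.199 L = 0.850 g

magnesium chloride hexahydrate 0.348 g; EDTA disodium salt 25.472 mg; sodium pyruvate 100.495 mg; gellan gum 2.786 g; dipotassium phosphate 0.850 g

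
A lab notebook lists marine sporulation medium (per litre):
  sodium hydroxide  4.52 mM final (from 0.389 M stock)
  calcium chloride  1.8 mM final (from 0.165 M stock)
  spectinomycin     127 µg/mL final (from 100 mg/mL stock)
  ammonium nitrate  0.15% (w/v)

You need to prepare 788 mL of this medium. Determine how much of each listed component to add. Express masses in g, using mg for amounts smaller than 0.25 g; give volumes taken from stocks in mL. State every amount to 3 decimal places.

Scale factor relative to 1 L: 0.788.
sodium hydroxide: dilute stock: 4.52 mM × 788 mL ÷ 389 mM = 9.156 mL
calcium chloride: V = C2·V2/C1 = 1.8 mM × 788 mL ÷ 165 mM = 8.596 mL
spectinomycin: dilute stock: 127 µg/mL × 788 mL ÷ 100000 µg/mL = 1.001 mL
ammonium nitrate: 0.15% w/v = 1.5 g/L → 1.5 × 0.788 L = 1.182 g

sodium hydroxide 9.156 mL; calcium chloride 8.596 mL; spectinomycin 1.001 mL; ammonium nitrate 1.182 g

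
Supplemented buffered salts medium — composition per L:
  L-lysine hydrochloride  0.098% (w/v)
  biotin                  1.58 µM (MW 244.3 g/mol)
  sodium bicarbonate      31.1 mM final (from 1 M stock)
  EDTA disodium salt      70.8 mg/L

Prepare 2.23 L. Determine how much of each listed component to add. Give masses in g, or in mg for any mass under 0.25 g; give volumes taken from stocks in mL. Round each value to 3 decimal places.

L-lysine hydrochloride 2.185 g; biotin 0.861 mg; sodium bicarbonate 69.353 mL; EDTA disodium salt 157.884 mg

Working volume: 2.23 L.
L-lysine hydrochloride: 0.098% w/v = 0.98 g/L → 0.98 × 2.23 L = 2.185 g
biotin: 1.58 µmol/L × 244.3 g/mol × 2.23 L ÷ 1000 = 0.861 mg
sodium bicarbonate: V = C2·V2/C1 = 31.1 mM × 2230 mL ÷ 1000 mM = 69.353 mL
EDTA disodium salt: 70.8 mg/L × 2.23 L = 157.884 mg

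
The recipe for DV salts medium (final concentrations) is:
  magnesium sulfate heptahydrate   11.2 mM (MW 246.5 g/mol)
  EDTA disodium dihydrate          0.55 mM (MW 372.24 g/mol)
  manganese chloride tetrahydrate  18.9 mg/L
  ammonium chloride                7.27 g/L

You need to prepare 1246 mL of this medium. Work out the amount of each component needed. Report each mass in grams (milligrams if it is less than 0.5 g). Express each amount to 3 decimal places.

magnesium sulfate heptahydrate 3.440 g; EDTA disodium dihydrate 255.096 mg; manganese chloride tetrahydrate 23.549 mg; ammonium chloride 9.058 g

Target volume = 1246 mL = 1.246 L.
magnesium sulfate heptahydrate: 11.2 mmol/L × 246.5 g/mol × 1.246 L ÷ 1000 = 3.440 g
EDTA disodium dihydrate: 0.55 mmol/L × 372.24 mg/mmol × 1.246 L = 255.096 mg
manganese chloride tetrahydrate: 18.9 mg/L × 1.246 L = 23.549 mg
ammonium chloride: 7.27 g/L × 1.246 L = 9.058 g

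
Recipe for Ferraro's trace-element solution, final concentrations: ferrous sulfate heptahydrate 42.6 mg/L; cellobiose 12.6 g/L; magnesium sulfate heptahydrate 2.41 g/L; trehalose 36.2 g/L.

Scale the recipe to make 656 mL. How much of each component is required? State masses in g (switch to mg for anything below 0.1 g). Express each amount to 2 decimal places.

Scale factor relative to 1 L: 0.656.
ferrous sulfate heptahydrate: 42.6 mg/L × 0.656 L = 27.95 mg
cellobiose: 12.6 g/L × 0.656 L = 8.27 g
magnesium sulfate heptahydrate: 2.41 g/L × 0.656 L = 1.58 g
trehalose: 36.2 g/L × 0.656 L = 23.75 g

ferrous sulfate heptahydrate 27.95 mg; cellobiose 8.27 g; magnesium sulfate heptahydrate 1.58 g; trehalose 23.75 g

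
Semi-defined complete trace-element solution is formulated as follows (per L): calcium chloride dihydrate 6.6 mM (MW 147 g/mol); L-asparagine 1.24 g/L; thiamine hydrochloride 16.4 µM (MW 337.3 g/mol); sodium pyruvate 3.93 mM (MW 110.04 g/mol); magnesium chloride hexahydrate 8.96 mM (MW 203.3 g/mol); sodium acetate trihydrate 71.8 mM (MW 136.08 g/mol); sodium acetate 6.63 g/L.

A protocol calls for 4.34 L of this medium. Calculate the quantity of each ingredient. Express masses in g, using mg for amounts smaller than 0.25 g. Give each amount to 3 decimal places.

Working volume: 4.34 L.
calcium chloride dihydrate: 6.6 mmol/L × 147 g/mol × 4.34 L ÷ 1000 = 4.211 g
L-asparagine: 1.24 g/L × 4.34 L = 5.382 g
thiamine hydrochloride: 16.4 µmol/L × 337.3 g/mol × 4.34 L ÷ 1000 = 24.008 mg
sodium pyruvate: 3.93 mmol/L × 110.04 g/mol × 4.34 L ÷ 1000 = 1.877 g
magnesium chloride hexahydrate: 8.96 mmol/L × 203.3 g/mol × 4.34 L ÷ 1000 = 7.906 g
sodium acetate trihydrate: 71.8 mmol/L × 136.08 g/mol × 4.34 L ÷ 1000 = 42.404 g
sodium acetate: 6.63 g/L × 4.34 L = 28.774 g

calcium chloride dihydrate 4.211 g; L-asparagine 5.382 g; thiamine hydrochloride 24.008 mg; sodium pyruvate 1.877 g; magnesium chloride hexahydrate 7.906 g; sodium acetate trihydrate 42.404 g; sodium acetate 28.774 g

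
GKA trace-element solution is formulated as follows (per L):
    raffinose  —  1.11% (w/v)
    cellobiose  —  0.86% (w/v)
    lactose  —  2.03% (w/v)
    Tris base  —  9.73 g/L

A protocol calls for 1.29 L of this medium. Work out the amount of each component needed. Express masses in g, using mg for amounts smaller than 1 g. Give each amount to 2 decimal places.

raffinose 14.32 g; cellobiose 11.09 g; lactose 26.19 g; Tris base 12.55 g

Scale factor relative to 1 L: 1.29.
raffinose: 1.11 g per 100 mL × 1290 mL ÷ 100 = 14.32 g
cellobiose: 0.86 g per 100 mL × 1290 mL ÷ 100 = 11.09 g
lactose: 2.03% w/v = 20.3 g/L → 20.3 × 1.29 L = 26.19 g
Tris base: 9.73 g/L × 1.29 L = 12.55 g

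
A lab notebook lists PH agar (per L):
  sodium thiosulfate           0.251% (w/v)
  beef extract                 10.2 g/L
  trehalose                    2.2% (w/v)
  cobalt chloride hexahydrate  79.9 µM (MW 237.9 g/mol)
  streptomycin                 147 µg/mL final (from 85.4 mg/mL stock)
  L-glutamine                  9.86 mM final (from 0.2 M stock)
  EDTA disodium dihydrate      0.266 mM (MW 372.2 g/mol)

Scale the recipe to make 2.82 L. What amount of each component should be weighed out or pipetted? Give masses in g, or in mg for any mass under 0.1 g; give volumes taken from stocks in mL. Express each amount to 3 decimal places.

sodium thiosulfate 7.078 g; beef extract 28.764 g; trehalose 62.040 g; cobalt chloride hexahydrate 53.603 mg; streptomycin 4.854 mL; L-glutamine 139.026 mL; EDTA disodium dihydrate 0.279 g

Working volume: 2.82 L.
sodium thiosulfate: 0.251% w/v = 2.51 g/L → 2.51 × 2.82 L = 7.078 g
beef extract: 10.2 g/L × 2.82 L = 28.764 g
trehalose: 2.2% w/v = 22 g/L → 22 × 2.82 L = 62.040 g
cobalt chloride hexahydrate: 79.9 µmol/L × 237.9 g/mol × 2.82 L ÷ 1000 = 53.603 mg
streptomycin: C1V1 = C2V2 → 147 µg/mL × 2820 mL ÷ 85400 µg/mL = 4.854 mL
L-glutamine: dilute stock: 9.86 mM × 2820 mL ÷ 200 mM = 139.026 mL
EDTA disodium dihydrate: 0.266 mmol/L × 372.2 g/mol × 2.82 L ÷ 1000 = 0.279 g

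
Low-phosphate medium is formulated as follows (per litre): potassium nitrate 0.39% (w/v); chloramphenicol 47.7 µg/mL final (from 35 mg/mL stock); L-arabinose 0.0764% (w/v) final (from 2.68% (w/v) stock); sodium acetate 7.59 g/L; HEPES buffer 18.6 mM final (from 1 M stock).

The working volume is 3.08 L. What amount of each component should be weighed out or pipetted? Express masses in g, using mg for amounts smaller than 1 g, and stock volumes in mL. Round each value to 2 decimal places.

Working volume: 3.08 L.
potassium nitrate: 0.39% w/v = 3.9 g/L → 3.9 × 3.08 L = 12.01 g
chloramphenicol: V = C2·V2/C1 = 47.7 µg/mL × 3080 mL ÷ 35000 µg/mL = 4.20 mL
L-arabinose: V = C2·V2/C1 = 0.0764% ÷ 2.68% × 3080 mL = 87.80 mL
sodium acetate: 7.59 g/L × 3.08 L = 23.38 g
HEPES buffer: dilute stock: 18.6 mM × 3080 mL ÷ 1000 mM = 57.29 mL

potassium nitrate 12.01 g; chloramphenicol 4.20 mL; L-arabinose 87.80 mL; sodium acetate 23.38 g; HEPES buffer 57.29 mL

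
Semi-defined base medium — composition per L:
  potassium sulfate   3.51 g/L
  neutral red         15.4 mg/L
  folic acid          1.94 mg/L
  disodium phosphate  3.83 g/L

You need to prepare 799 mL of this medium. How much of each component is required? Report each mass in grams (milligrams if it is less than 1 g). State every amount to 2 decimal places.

potassium sulfate 2.80 g; neutral red 12.30 mg; folic acid 1.55 mg; disodium phosphate 3.06 g

Target volume = 799 mL = 0.799 L.
potassium sulfate: 3.51 g/L × 0.799 L = 2.80 g
neutral red: 15.4 mg/L × 0.799 L = 12.30 mg
folic acid: 1.94 mg/L × 0.799 L = 1.55 mg
disodium phosphate: 3.83 g/L × 0.799 L = 3.06 g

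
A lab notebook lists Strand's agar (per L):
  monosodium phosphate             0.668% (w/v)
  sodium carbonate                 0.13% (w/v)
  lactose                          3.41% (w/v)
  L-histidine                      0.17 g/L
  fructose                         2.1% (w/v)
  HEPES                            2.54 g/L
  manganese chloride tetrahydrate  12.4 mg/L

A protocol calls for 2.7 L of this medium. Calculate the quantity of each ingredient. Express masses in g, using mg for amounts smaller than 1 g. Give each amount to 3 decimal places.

Scale factor relative to 1 L: 2.7.
monosodium phosphate: 0.668 g per 100 mL × 2700 mL ÷ 100 = 18.036 g
sodium carbonate: 0.13 g per 100 mL × 2700 mL ÷ 100 = 3.510 g
lactose: 3.41 g per 100 mL × 2700 mL ÷ 100 = 92.070 g
L-histidine: 0.17 g/L × 2.7 L = 0.459 g = 459.000 mg
fructose: 2.1 g per 100 mL × 2700 mL ÷ 100 = 56.700 g
HEPES: 2.54 g/L × 2.7 L = 6.858 g
manganese chloride tetrahydrate: 12.4 mg/L × 2.7 L = 33.480 mg

monosodium phosphate 18.036 g; sodium carbonate 3.510 g; lactose 92.070 g; L-histidine 459.000 mg; fructose 56.700 g; HEPES 6.858 g; manganese chloride tetrahydrate 33.480 mg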